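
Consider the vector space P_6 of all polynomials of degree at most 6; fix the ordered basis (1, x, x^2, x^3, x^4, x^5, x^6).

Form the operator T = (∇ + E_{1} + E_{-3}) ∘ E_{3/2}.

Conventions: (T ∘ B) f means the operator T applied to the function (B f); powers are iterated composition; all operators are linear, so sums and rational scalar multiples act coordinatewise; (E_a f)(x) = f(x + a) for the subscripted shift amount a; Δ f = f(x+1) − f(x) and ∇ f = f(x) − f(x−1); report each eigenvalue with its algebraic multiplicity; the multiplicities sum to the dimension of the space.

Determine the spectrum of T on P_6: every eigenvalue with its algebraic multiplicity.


λ = 2 (multiplicity 7)

image of 1: 2
image of x: 2x + 2
image of x^2: 2x^2 + 4x + 21/2
image of x^3: 2x^3 + 6x^2 + (63/2)x + 31/2
image of x^4: 2x^4 + 8x^3 + 63x^2 + 62x + 393/8
image of x^5: 2x^5 + 10x^4 + 105x^3 + 155x^2 + (1965/8)x + 781/8
image of x^6: 2x^6 + 12x^5 + (315/2)x^4 + 310x^3 + (5895/8)x^2 + (2343/4)x + 8541/32
the matrix is upper triangular; its diagonal is (2, 2, 2, 2, 2, 2, 2)
for a triangular matrix the eigenvalues are the diagonal entries, with algebraic multiplicity their repetition count


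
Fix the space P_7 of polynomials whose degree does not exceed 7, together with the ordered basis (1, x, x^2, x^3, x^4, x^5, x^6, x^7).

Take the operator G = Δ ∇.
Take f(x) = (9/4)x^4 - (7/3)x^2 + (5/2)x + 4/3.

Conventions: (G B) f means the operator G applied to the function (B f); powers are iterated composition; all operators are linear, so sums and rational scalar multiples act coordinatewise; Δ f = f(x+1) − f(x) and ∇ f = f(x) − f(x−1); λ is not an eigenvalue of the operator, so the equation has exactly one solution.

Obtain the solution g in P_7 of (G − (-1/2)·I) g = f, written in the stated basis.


g(x) = (9/2)x^4 - (338/3)x^2 + 5x + 1306/3

write g with unknown coordinates in the stated basis and equate coefficients in (G − (-1/2)·I) g = f
solving from the highest basis element down gives g = (9/2)x^4 - (338/3)x^2 + 5x + 1306/3
check: G g = 54x^2 - 649/3
so G g − (-1/2)·g = (9/4)x^4 - (7/3)x^2 + (5/2)x + 4/3 = f ✓


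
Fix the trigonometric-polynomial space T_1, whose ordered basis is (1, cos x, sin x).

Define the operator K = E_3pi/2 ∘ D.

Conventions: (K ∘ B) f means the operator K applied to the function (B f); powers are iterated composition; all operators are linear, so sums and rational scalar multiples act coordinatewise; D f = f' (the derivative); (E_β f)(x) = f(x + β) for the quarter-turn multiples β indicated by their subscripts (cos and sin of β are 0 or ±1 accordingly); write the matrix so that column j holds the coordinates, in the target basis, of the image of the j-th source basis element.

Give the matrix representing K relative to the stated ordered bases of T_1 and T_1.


the matrix is [[0, 0, 0]; [0, 1, 0]; [0, 0, 1]] (rows listed top to bottom)

image of 1: 0
image of cos x: cos x
image of sin x: sin x
each image's coordinates form column j of the matrix


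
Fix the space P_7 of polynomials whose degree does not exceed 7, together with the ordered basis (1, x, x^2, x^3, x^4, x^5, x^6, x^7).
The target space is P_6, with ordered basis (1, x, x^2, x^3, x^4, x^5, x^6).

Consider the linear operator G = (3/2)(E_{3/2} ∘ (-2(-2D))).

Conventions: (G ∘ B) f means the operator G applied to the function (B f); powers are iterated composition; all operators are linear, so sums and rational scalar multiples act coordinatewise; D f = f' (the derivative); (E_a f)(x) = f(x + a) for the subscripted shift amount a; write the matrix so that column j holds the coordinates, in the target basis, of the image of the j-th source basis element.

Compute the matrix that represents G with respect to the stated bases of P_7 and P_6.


the matrix is [[0, 6, 18, 81/2, 81, 1215/8, 2187/8, 15309/32]; [0, 0, 12, 54, 162, 405, 3645/4, 15309/8]; [0, 0, 0, 18, 108, 405, 1215, 25515/8]; [0, 0, 0, 0, 24, 180, 810, 2835]; [0, 0, 0, 0, 0, 30, 270, 2835/2]; [0, 0, 0, 0, 0, 0, 36, 378]; [0, 0, 0, 0, 0, 0, 0, 42]] (rows listed top to bottom)

image of 1: 0
image of x: 6
image of x^2: 12x + 18
image of x^3: 18x^2 + 54x + 81/2
image of x^4: 24x^3 + 108x^2 + 162x + 81
image of x^5: 30x^4 + 180x^3 + 405x^2 + 405x + 1215/8
image of x^6: 36x^5 + 270x^4 + 810x^3 + 1215x^2 + (3645/4)x + 2187/8
image of x^7: 42x^6 + 378x^5 + (2835/2)x^4 + 2835x^3 + (25515/8)x^2 + (15309/8)x + 15309/32
each image's coordinates form column j of the matrix


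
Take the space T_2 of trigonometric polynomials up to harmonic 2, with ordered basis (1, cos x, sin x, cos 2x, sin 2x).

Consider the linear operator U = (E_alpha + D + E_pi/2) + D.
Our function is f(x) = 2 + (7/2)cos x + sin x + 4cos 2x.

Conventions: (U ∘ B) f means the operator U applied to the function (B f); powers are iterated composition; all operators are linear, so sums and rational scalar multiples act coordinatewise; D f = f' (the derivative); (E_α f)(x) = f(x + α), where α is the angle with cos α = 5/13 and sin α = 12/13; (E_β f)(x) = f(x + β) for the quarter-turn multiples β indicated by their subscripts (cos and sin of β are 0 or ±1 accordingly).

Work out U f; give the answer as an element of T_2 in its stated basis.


the result is g(x) = 4 + (137/26)cos x - (347/26)sin x - (1152/169)cos 2x - (3184/169)sin 2x

E_alpha f = 2 + (59/26)cos x - (37/13)sin x - (476/169)cos 2x - (480/169)sin 2x
D f = cos x - (7/2)sin x - 8sin 2x
E_pi/2 f = 2 + cos x - (7/2)sin x - 4cos 2x
(E_alpha + D + E_pi/2) f = 4 + (111/26)cos x - (128/13)sin x - (1152/169)cos 2x - (1832/169)sin 2x
D f = cos x - (7/2)sin x - 8sin 2x
((E_alpha + D + E_pi/2) + D) f = 4 + (137/26)cos x - (347/26)sin x - (1152/169)cos 2x - (3184/169)sin 2x


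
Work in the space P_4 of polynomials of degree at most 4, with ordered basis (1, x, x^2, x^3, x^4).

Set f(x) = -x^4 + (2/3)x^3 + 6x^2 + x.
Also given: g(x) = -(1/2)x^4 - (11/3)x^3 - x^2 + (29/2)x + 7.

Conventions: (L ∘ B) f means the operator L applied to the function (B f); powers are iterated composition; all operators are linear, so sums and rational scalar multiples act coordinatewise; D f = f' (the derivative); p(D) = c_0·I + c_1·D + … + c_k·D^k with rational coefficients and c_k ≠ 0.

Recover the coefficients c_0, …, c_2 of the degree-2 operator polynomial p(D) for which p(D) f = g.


p(D) = (1/2)·I + D + (1/2)·D^2, i.e. c_0 = 1/2, c_1 = 1, c_2 = 1/2

D^0 f = -x^4 + (2/3)x^3 + 6x^2 + x
D^1 f = -4x^3 + 2x^2 + 12x + 1
D^2 f = -12x^2 + 4x + 12
matching coefficients of g against c_0 f + c_1 Df + … from the top degree down determines the c_i
solution: c_0 = 1/2, c_1 = 1, c_2 = 1/2


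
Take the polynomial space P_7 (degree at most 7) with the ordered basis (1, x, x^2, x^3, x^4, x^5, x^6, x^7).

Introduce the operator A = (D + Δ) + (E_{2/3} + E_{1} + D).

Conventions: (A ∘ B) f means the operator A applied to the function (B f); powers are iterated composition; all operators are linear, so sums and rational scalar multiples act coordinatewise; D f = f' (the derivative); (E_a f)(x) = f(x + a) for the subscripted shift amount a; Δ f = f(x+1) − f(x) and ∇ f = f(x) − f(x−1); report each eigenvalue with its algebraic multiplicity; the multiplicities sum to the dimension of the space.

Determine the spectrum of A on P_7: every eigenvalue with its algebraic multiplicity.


image of 1: 2
image of x: 2x + 14/3
image of x^2: 2x^2 + (28/3)x + 22/9
image of x^3: 2x^3 + 14x^2 + (22/3)x + 62/27
image of x^4: 2x^4 + (56/3)x^3 + (44/3)x^2 + (248/27)x + 178/81
image of x^5: 2x^5 + (70/3)x^4 + (220/9)x^3 + (620/27)x^2 + (890/81)x + 518/243
image of x^6: 2x^6 + 28x^5 + (110/3)x^4 + (1240/27)x^3 + (890/27)x^2 + (1036/81)x + 1522/729
image of x^7: 2x^7 + (98/3)x^6 + (154/3)x^5 + (2170/27)x^4 + (6230/81)x^3 + (3626/81)x^2 + (10654/729)x + 4502/2187
the matrix is upper triangular; its diagonal is (2, 2, 2, 2, 2, 2, 2, 2)
for a triangular matrix the eigenvalues are the diagonal entries, with algebraic multiplicity their repetition count

λ = 2 (multiplicity 8)


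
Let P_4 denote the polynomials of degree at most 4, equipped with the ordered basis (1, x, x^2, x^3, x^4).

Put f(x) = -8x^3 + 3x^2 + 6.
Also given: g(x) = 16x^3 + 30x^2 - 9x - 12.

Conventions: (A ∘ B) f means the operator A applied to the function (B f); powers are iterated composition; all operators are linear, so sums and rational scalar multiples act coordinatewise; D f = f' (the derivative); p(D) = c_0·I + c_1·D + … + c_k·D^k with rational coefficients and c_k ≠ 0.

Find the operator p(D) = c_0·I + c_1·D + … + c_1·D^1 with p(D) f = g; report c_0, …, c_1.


c_0 = -2, c_1 = -3/2

D^0 f = -8x^3 + 3x^2 + 6
D^1 f = -24x^2 + 6x
matching coefficients of g against c_0 f + c_1 Df + … from the top degree down determines the c_i
solution: c_0 = -2, c_1 = -3/2


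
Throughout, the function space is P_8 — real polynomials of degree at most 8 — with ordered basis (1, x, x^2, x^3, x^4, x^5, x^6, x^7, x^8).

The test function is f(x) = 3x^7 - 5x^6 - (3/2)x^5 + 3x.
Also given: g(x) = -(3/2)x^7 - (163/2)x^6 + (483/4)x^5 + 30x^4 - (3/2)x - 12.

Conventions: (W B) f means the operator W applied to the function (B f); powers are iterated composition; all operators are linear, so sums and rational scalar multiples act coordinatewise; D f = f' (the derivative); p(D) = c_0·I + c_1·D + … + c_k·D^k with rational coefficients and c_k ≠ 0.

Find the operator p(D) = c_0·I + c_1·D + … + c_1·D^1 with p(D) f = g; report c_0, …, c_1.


D^0 f = 3x^7 - 5x^6 - (3/2)x^5 + 3x
D^1 f = 21x^6 - 30x^5 - (15/2)x^4 + 3
matching coefficients of g against c_0 f + c_1 Df + … from the top degree down determines the c_i
solution: c_0 = -1/2, c_1 = -4

c_0 = -1/2, c_1 = -4


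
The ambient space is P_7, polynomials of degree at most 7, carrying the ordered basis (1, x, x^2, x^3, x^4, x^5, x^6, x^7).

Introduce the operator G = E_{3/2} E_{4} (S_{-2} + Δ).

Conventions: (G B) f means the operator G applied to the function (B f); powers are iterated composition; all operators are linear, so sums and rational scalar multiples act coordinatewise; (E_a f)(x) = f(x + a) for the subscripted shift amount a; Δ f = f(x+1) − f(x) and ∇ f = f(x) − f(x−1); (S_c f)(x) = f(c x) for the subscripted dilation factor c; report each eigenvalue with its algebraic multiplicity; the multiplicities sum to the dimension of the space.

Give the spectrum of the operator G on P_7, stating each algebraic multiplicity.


λ = -128 (multiplicity 1), λ = -32 (multiplicity 1), λ = -8 (multiplicity 1), λ = -2 (multiplicity 1), λ = 1 (multiplicity 1), λ = 4 (multiplicity 1), λ = 16 (multiplicity 1), λ = 64 (multiplicity 1)

image of 1: 1
image of x: -2x - 10
image of x^2: 4x^2 + 46x + 133
image of x^3: -8x^3 - 129x^2 - 690x - 4891/4
image of x^4: 16x^4 + 356x^3 + 2976x^2 + 11081x + 15511
image of x^5: -32x^5 - 875x^4 - 9560x^3 - (104315/2)x^2 - 142060x - 2471695/16
image of x^6: 64x^6 + 2118x^5 + 29220x^4 + 215125x^3 + 891510x^2 + (15776259/8)x + 7277197/4
image of x^7: -128x^7 - 4921x^6 - 81060x^5 - (2966285/4)x^4 - 4069030x^3 - (214245003/16)x^2 - (97870745/4)x - 1225548271/64
the matrix is upper triangular; its diagonal is (1, -2, 4, -8, 16, -32, 64, -128)
for a triangular matrix the eigenvalues are the diagonal entries, with algebraic multiplicity their repetition count


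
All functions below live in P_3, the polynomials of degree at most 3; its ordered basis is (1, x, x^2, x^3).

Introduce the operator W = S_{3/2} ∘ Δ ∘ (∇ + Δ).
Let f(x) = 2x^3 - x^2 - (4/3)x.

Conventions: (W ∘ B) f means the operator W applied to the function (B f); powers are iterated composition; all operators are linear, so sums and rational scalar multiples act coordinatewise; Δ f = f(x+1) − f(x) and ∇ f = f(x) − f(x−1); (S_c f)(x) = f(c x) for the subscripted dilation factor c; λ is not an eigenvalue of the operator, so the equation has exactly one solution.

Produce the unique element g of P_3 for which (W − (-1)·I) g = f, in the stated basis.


the result is g(x) = 2x^3 - x^2 - (112/3)x - 8

write g with unknown coordinates in the stated basis and equate coefficients in (W − (-1)·I) g = f
solving from the highest basis element down gives g = 2x^3 - x^2 - (112/3)x - 8
check: W g = 36x + 8
so W g − (-1)·g = 2x^3 - x^2 - (4/3)x = f ✓


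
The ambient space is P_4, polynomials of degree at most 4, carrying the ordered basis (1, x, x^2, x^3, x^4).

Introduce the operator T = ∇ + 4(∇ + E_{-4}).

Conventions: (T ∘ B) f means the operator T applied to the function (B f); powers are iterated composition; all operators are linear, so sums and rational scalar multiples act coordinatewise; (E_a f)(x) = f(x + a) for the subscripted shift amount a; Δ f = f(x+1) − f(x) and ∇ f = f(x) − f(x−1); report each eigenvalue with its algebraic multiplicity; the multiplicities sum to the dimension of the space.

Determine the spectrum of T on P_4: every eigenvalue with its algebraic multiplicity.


image of 1: 4
image of x: 4x - 11
image of x^2: 4x^2 - 22x + 59
image of x^3: 4x^3 - 33x^2 + 177x - 251
image of x^4: 4x^4 - 44x^3 + 354x^2 - 1004x + 1019
the matrix is upper triangular; its diagonal is (4, 4, 4, 4, 4)
for a triangular matrix the eigenvalues are the diagonal entries, with algebraic multiplicity their repetition count

λ = 4 (multiplicity 5)


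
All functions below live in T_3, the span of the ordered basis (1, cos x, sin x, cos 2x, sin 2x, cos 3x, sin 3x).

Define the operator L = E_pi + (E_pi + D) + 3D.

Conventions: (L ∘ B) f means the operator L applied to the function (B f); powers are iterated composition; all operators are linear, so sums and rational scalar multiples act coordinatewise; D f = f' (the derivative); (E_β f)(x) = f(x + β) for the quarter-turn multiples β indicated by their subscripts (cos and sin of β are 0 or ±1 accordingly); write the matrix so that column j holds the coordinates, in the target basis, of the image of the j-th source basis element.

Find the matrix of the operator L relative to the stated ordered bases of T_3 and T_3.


the matrix is [[2, 0, 0, 0, 0, 0, 0]; [0, -2, 4, 0, 0, 0, 0]; [0, -4, -2, 0, 0, 0, 0]; [0, 0, 0, 2, 8, 0, 0]; [0, 0, 0, -8, 2, 0, 0]; [0, 0, 0, 0, 0, -2, 12]; [0, 0, 0, 0, 0, -12, -2]] (rows listed top to bottom)

image of 1: 2
image of cos x: -2cos x - 4sin x
image of sin x: 4cos x - 2sin x
image of cos 2x: 2cos 2x - 8sin 2x
image of sin 2x: 8cos 2x + 2sin 2x
image of cos 3x: -2cos 3x - 12sin 3x
image of sin 3x: 12cos 3x - 2sin 3x
each image's coordinates form column j of the matrix


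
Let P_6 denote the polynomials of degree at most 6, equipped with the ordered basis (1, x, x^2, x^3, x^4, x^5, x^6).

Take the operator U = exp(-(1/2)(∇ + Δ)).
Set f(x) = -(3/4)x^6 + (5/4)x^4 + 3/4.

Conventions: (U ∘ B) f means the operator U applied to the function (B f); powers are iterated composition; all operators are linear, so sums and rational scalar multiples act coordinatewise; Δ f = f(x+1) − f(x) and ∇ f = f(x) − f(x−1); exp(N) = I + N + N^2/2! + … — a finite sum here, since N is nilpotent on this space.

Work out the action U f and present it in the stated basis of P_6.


order-1 term: (9/2)x^5 + 10x^3 - (1/2)x
order-2 term: -(45/4)x^4 - (75/2)x^2 - 7
order-3 term: 15x^3 + 40x
order-4 term: -(45/4)x^2 - 55/4
order-5 term: (9/2)x
order-6 term: -3/4
the series for exp(-(1/2)(∇ + Δ)) f terminates at order 6
exp(-(1/2)(∇ + Δ)) f = -(3/4)x^6 + (9/2)x^5 - 10x^4 + 25x^3 - (195/4)x^2 + 44x - 83/4

the image equals g(x) = -(3/4)x^6 + (9/2)x^5 - 10x^4 + 25x^3 - (195/4)x^2 + 44x - 83/4


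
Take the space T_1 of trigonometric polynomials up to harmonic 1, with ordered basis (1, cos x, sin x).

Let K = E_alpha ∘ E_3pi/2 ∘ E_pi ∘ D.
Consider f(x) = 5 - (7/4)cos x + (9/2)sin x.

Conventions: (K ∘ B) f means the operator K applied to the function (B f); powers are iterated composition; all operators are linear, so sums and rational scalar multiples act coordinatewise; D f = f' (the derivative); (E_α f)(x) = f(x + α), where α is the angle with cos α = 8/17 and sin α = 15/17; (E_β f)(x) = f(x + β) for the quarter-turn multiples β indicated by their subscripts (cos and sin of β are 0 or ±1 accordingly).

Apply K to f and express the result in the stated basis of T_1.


the image equals g(x) = -(107/34)cos x - (249/68)sin x

D f = (9/2)cos x + (7/4)sin x
E_pi D f = -(9/2)cos x - (7/4)sin x
E_3pi/2 E_pi D f = (7/4)cos x - (9/2)sin x
E_alpha E_3pi/2 E_pi D f = -(107/34)cos x - (249/68)sin x


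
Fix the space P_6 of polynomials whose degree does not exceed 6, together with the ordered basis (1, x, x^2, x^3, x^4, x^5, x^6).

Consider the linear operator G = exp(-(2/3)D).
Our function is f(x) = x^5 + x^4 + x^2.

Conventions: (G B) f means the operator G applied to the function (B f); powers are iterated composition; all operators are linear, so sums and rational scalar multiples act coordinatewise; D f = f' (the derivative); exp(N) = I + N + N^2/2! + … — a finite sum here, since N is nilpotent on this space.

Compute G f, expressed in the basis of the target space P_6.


order-1 term: -(10/3)x^4 - (8/3)x^3 - (4/3)x
order-2 term: (40/9)x^3 + (8/3)x^2 + 4/9
order-3 term: -(80/27)x^2 - (32/27)x
order-4 term: (80/81)x + 16/81
order-5 term: -32/243
the series for exp(-(2/3)D) f terminates at order 5
exp(-(2/3)D) f = x^5 - (7/3)x^4 + (16/9)x^3 + (19/27)x^2 - (124/81)x + 124/243

the image equals g(x) = x^5 - (7/3)x^4 + (16/9)x^3 + (19/27)x^2 - (124/81)x + 124/243


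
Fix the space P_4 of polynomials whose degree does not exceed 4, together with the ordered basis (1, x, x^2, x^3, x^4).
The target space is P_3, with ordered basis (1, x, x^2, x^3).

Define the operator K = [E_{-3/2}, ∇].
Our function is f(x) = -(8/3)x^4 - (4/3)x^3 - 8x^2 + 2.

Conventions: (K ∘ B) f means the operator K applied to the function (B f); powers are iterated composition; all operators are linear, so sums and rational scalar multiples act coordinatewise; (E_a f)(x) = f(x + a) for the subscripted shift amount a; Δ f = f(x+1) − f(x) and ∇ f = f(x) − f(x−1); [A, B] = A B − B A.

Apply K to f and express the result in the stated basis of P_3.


the result is g(x) = 0

∇ f = -(32/3)x^3 + 12x^2 - (68/3)x + 28/3
E_{-3/2} ∇ f = -(32/3)x^3 + 60x^2 - (392/3)x + 319/3
E_{-3/2} f = -(8/3)x^4 + (44/3)x^3 - 38x^2 + 51x - 25
∇ E_{-3/2} f = -(32/3)x^3 + 60x^2 - (392/3)x + 319/3
[E_{-3/2}, ∇] f = 0


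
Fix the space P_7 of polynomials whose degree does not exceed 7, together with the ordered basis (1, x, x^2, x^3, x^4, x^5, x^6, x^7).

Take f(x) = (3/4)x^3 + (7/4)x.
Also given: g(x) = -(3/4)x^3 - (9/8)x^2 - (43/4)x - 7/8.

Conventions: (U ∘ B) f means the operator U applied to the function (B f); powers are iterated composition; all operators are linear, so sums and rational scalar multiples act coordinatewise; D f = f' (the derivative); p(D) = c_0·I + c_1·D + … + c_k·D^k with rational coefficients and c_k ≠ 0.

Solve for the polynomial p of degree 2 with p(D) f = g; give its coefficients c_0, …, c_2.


D^0 f = (3/4)x^3 + (7/4)x
D^1 f = (9/4)x^2 + 7/4
D^2 f = (9/2)x
matching coefficients of g against c_0 f + c_1 Df + … from the top degree down determines the c_i
solution: c_0 = -1, c_1 = -1/2, c_2 = -2

c_0 = -1, c_1 = -1/2, c_2 = -2


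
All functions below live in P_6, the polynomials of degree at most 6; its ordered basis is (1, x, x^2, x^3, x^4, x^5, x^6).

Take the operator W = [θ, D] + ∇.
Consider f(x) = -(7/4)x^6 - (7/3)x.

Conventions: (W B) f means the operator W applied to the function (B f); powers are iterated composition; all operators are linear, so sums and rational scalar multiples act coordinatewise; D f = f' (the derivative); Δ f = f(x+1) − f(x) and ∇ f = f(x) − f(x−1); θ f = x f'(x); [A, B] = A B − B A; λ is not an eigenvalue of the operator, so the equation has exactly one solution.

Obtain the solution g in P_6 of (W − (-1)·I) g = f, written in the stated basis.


the result is g(x) = -(7/4)x^6 - (105/4)x^4 + 35x^3 - (735/4)x^2 + (1309/6)x - 987/4

write g with unknown coordinates in the stated basis and equate coefficients in (W − (-1)·I) g = f
solving from the highest basis element down gives g = -(7/4)x^6 - (105/4)x^4 + 35x^3 - (735/4)x^2 + (1309/6)x - 987/4
check: W g = (105/4)x^4 - 35x^3 + (735/4)x^2 - (441/2)x + 987/4
so W g − (-1)·g = -(7/4)x^6 - (7/3)x = f ✓


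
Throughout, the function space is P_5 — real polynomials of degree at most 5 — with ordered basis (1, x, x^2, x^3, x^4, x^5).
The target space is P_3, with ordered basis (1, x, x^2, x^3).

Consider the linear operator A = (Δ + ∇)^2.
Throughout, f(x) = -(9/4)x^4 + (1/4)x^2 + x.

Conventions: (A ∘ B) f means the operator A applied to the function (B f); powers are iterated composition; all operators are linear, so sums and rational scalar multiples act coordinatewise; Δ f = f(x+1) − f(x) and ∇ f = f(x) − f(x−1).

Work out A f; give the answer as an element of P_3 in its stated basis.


Δ f = -9x^3 - (27/2)x^2 - (17/2)x - 1
∇ f = -9x^3 + (27/2)x^2 - (17/2)x + 3
(Δ + ∇) f = -18x^3 - 17x + 2
Δ (Δ + ∇) f = -54x^2 - 54x - 35
∇ (Δ + ∇) f = -54x^2 + 54x - 35
(Δ + ∇) (Δ + ∇) f = -108x^2 - 70

g(x) = -108x^2 - 70


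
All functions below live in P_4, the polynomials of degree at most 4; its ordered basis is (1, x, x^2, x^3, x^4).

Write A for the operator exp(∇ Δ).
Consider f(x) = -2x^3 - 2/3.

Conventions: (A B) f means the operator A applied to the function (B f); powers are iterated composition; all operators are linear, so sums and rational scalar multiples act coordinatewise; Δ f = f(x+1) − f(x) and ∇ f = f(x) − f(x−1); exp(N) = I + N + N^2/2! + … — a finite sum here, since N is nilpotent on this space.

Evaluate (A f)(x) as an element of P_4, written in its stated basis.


the image equals g(x) = -2x^3 - 12x - 2/3

order-1 term: -12x
the series for exp(∇ Δ) f terminates at order 1
exp(∇ Δ) f = -2x^3 - 12x - 2/3


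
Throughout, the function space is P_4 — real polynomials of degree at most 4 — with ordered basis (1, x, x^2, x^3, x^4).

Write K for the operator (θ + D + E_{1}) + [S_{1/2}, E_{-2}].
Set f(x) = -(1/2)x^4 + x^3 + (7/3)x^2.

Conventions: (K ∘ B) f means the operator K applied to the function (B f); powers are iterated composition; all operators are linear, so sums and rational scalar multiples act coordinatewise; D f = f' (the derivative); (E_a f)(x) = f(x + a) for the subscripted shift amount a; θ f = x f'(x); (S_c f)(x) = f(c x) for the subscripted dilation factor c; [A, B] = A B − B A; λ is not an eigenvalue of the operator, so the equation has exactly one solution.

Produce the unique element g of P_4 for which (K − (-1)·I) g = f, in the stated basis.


write g with unknown coordinates in the stated basis and equate coefficients in (K − (-1)·I) g = f
solving from the highest basis element down gives g = -(1/12)x^4 + (13/40)x^3 + (721/1920)x^2 - (8443/5760)x + 18703/11520
check: K g = -(5/12)x^4 + (27/40)x^3 + (1253/640)x^2 + (8443/5760)x - 18703/11520
so K g − (-1)·g = -(1/2)x^4 + x^3 + (7/3)x^2 = f ✓

the result is g(x) = -(1/12)x^4 + (13/40)x^3 + (721/1920)x^2 - (8443/5760)x + 18703/11520


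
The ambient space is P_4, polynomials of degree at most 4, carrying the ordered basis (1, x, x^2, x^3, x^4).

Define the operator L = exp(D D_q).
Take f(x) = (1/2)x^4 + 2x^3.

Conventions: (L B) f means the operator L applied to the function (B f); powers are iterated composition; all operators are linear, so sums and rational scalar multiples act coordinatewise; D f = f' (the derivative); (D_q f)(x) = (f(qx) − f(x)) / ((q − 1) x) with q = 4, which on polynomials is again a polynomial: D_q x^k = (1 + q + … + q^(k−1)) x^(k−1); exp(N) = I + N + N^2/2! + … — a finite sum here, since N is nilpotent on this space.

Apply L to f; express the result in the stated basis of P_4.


order-1 term: (255/2)x^2 + 84x
order-2 term: 1275/4
the series for exp(D D_q) f terminates at order 2
exp(D D_q) f = (1/2)x^4 + 2x^3 + (255/2)x^2 + 84x + 1275/4

g(x) = (1/2)x^4 + 2x^3 + (255/2)x^2 + 84x + 1275/4


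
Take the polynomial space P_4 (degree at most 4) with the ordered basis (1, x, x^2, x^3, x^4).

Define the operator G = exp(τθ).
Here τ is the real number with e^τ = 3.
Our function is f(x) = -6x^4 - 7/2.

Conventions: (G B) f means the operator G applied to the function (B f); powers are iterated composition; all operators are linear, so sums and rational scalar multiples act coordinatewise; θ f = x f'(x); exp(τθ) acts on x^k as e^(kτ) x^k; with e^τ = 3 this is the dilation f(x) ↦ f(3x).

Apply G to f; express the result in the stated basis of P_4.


g(x) = -486x^4 - 7/2

exp(τθ) x^k = e^(kτ) x^k; with e^τ = 3 this sends x^k to 3^k x^k
x^4 ↦ 81 x^4
applying this coordinatewise to f: exp(τθ) f = -486x^4 - 7/2


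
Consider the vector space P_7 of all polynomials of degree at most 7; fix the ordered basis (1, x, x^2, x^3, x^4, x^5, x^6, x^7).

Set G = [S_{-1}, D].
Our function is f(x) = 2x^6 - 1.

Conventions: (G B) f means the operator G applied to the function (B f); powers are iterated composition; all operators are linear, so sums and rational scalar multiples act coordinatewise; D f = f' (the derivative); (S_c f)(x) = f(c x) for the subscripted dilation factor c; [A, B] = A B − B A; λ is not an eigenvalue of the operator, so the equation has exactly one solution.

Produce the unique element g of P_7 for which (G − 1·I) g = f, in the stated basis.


the result is g(x) = -2x^6 + 24x^5 + 240x^4 - 1920x^3 - 11520x^2 + 46080x + 92161

write g with unknown coordinates in the stated basis and equate coefficients in (G − 1·I) g = f
solving from the highest basis element down gives g = -2x^6 + 24x^5 + 240x^4 - 1920x^3 - 11520x^2 + 46080x + 92161
check: G g = 24x^5 + 240x^4 - 1920x^3 - 11520x^2 + 46080x + 92160
so G g − 1·g = 2x^6 - 1 = f ✓


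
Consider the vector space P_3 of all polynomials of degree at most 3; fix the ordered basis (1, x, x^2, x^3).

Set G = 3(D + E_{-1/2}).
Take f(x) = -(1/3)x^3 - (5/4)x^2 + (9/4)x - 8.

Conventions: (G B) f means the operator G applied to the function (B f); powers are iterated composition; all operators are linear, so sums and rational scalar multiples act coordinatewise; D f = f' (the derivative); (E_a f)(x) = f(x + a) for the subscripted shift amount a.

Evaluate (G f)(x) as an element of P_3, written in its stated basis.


the image equals g(x) = -x^3 - (21/4)x^2 + (9/4)x - 343/16

D f = -x^2 - (5/2)x + 9/4
E_{-1/2} f = -(1/3)x^3 - (3/4)x^2 + (13/4)x - 451/48
(D + E_{-1/2}) f = -(1/3)x^3 - (7/4)x^2 + (3/4)x - 343/48
(3(D + E_{-1/2})) f = -x^3 - (21/4)x^2 + (9/4)x - 343/16


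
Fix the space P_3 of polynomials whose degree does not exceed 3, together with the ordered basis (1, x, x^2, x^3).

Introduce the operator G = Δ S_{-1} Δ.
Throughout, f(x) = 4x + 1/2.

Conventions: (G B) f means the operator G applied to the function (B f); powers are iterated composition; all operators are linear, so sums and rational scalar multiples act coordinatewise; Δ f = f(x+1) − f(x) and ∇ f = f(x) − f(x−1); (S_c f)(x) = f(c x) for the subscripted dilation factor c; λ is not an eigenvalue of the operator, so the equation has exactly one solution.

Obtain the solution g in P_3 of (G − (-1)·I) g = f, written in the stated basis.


the result is g(x) = 4x + 1/2

write g with unknown coordinates in the stated basis and equate coefficients in (G − (-1)·I) g = f
solving from the highest basis element down gives g = 4x + 1/2
check: G g = 0
so G g − (-1)·g = 4x + 1/2 = f ✓


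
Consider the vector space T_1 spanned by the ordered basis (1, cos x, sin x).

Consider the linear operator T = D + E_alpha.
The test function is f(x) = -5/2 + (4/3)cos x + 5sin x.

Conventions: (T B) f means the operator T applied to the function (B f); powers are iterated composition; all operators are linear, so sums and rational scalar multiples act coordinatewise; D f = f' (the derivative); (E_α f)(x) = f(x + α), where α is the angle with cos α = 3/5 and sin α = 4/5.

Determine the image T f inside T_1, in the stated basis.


D f = 5cos x - (4/3)sin x
E_alpha f = -5/2 + (24/5)cos x + (29/15)sin x
(D + E_alpha) f = -5/2 + (49/5)cos x + (3/5)sin x

the image equals g(x) = -5/2 + (49/5)cos x + (3/5)sin x


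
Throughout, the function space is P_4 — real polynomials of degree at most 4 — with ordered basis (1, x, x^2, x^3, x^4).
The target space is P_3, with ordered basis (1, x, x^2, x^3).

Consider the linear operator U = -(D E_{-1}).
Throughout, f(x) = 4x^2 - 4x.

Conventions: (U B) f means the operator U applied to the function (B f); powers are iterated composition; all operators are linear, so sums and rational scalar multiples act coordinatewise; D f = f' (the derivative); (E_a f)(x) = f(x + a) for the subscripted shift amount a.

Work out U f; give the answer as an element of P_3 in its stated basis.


the image equals g(x) = -8x + 12

E_{-1} f = 4x^2 - 12x + 8
D E_{-1} f = 8x - 12
(-(D E_{-1})) f = -8x + 12


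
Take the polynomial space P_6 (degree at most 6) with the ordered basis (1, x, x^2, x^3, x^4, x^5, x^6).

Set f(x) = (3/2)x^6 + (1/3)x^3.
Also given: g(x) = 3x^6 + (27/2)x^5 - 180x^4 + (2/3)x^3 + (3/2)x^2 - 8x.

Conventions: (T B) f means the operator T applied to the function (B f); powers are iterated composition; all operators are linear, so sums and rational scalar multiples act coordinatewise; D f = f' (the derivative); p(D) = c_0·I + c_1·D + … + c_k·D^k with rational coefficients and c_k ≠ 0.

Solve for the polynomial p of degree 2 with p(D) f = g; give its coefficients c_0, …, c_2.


D^0 f = (3/2)x^6 + (1/3)x^3
D^1 f = 9x^5 + x^2
D^2 f = 45x^4 + 2x
matching coefficients of g against c_0 f + c_1 Df + … from the top degree down determines the c_i
solution: c_0 = 2, c_1 = 3/2, c_2 = -4

c_0 = 2, c_1 = 3/2, c_2 = -4


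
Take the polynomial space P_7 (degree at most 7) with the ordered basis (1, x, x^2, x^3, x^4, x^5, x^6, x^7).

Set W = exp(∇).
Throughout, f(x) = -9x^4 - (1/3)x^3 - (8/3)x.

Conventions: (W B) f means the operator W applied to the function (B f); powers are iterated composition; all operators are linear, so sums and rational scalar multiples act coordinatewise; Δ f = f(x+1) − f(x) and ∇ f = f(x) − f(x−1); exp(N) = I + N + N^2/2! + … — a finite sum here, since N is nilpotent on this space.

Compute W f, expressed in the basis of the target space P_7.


order-1 term: -36x^3 + 53x^2 - 35x + 6
order-2 term: -54x^2 + 107x - 62
order-3 term: -36x + 161/3
order-4 term: -9
the series for exp(∇) f terminates at order 4
exp(∇) f = -9x^4 - (109/3)x^3 - x^2 + (100/3)x - 34/3

the result is g(x) = -9x^4 - (109/3)x^3 - x^2 + (100/3)x - 34/3


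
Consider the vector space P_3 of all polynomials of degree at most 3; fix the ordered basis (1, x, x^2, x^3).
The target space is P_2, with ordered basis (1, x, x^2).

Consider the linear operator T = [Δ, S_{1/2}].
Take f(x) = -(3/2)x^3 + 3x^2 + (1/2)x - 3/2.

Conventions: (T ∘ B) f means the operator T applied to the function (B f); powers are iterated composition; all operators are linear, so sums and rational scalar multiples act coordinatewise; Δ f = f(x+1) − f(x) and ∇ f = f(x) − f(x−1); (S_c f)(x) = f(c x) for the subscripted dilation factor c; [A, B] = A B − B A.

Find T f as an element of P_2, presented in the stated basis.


S_{1/2} f = -(3/16)x^3 + (3/4)x^2 + (1/4)x - 3/2
Δ S_{1/2} f = -(9/16)x^2 + (15/16)x + 13/16
Δ f = -(9/2)x^2 + (3/2)x + 2
S_{1/2} Δ f = -(9/8)x^2 + (3/4)x + 2
[Δ, S_{1/2}] f = (9/16)x^2 + (3/16)x - 19/16

the result is g(x) = (9/16)x^2 + (3/16)x - 19/16


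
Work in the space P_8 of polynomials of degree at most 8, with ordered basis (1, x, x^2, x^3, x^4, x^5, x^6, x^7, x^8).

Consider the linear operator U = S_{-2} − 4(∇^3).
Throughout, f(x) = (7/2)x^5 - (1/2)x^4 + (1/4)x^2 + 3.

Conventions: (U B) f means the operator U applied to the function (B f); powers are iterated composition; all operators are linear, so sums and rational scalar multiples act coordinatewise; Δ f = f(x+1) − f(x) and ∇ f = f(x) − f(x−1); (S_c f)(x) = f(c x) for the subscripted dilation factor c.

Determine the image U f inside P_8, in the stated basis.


S_{-2} f = -112x^5 - 8x^4 + x^2 + 3
∇ f = (35/2)x^4 - 37x^3 + 38x^2 - 19x + 15/4
∇ ∇ f = 70x^3 - 216x^2 + 257x - 223/2
∇ ∇ ∇ f = 210x^2 - 642x + 543
(-4(∇^3)) f = -840x^2 + 2568x - 2172
(S_{-2} − 4(∇^3)) f = -112x^5 - 8x^4 - 839x^2 + 2568x - 2169

g(x) = -112x^5 - 8x^4 - 839x^2 + 2568x - 2169


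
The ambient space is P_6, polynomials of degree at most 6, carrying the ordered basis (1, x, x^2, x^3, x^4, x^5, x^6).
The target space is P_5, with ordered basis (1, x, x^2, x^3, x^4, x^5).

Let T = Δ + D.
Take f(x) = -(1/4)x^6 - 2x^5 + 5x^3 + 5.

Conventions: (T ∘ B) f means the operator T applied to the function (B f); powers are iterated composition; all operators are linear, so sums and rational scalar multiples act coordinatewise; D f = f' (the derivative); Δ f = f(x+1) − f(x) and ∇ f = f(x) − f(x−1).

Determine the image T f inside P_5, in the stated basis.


the image equals g(x) = -3x^5 - (95/4)x^4 - 25x^3 + (25/4)x^2 + (7/2)x + 11/4

Δ f = -(3/2)x^5 - (55/4)x^4 - 25x^3 - (35/4)x^2 + (7/2)x + 11/4
D f = -(3/2)x^5 - 10x^4 + 15x^2
(Δ + D) f = -3x^5 - (95/4)x^4 - 25x^3 + (25/4)x^2 + (7/2)x + 11/4


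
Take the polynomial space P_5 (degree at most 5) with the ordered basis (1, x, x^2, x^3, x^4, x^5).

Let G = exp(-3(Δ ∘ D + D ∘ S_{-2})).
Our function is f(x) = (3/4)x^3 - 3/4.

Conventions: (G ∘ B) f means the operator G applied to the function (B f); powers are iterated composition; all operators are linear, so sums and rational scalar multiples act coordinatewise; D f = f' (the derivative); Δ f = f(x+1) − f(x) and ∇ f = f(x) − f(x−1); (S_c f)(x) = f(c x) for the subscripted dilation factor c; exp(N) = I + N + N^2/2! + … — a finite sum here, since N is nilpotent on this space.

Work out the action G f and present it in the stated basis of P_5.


order-1 term: 54x^2 - (27/2)x - 27/4
order-2 term: -648x - 405/2
order-3 term: -1296
the series for exp(-3(Δ ∘ D + D ∘ S_{-2})) f terminates at order 3
exp(-3(Δ ∘ D + D ∘ S_{-2})) f = (3/4)x^3 + 54x^2 - (1323/2)x - 1506

the image equals g(x) = (3/4)x^3 + 54x^2 - (1323/2)x - 1506


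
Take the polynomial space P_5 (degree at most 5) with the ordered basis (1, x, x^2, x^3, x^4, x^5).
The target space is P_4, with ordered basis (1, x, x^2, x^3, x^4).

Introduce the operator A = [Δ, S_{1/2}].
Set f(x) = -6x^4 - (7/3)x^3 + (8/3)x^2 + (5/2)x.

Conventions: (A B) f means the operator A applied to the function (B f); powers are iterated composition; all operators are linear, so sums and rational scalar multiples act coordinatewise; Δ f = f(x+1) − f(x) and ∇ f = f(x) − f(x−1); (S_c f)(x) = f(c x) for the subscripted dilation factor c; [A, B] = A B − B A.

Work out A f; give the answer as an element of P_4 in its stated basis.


g(x) = (3/2)x^3 + (61/8)x^2 + (283/24)x + 53/12

S_{1/2} f = -(3/8)x^4 - (7/24)x^3 + (2/3)x^2 + (5/4)x
Δ S_{1/2} f = -(3/2)x^3 - (25/8)x^2 - (25/24)x + 5/4
Δ f = -24x^3 - 43x^2 - (77/3)x - 19/6
S_{1/2} Δ f = -3x^3 - (43/4)x^2 - (77/6)x - 19/6
[Δ, S_{1/2}] f = (3/2)x^3 + (61/8)x^2 + (283/24)x + 53/12


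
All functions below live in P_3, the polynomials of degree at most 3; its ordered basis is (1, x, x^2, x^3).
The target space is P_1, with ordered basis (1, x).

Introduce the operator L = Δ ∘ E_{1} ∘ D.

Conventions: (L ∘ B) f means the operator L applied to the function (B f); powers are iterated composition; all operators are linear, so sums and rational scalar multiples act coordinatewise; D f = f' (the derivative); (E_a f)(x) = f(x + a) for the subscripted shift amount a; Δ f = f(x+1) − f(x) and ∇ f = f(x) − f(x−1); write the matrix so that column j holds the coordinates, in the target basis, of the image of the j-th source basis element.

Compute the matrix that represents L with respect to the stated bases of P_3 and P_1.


image of 1: 0
image of x: 0
image of x^2: 2
image of x^3: 6x + 9
each image's coordinates form column j of the matrix

the matrix is [[0, 0, 2, 9]; [0, 0, 0, 6]] (rows listed top to bottom)


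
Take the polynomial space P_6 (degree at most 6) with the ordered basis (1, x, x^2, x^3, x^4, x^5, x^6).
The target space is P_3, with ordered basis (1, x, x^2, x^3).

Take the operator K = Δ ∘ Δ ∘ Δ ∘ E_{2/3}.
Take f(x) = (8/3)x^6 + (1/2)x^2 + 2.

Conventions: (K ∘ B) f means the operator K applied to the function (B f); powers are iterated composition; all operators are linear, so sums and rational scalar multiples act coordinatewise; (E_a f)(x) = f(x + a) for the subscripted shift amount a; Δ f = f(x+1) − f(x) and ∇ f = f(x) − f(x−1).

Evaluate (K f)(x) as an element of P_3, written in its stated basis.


E_{2/3} f = (8/3)x^6 + (32/3)x^5 + (160/9)x^4 + (1280/81)x^3 + (1361/162)x^2 + (674/243)x + 5372/2187
Δ E_{2/3} f = 16x^5 + (280/3)x^4 + (2080/9)x^3 + (8120/27)x^2 + (16577/81)x + 28231/486
Δ Δ E_{2/3} f = 80x^4 + (1600/3)x^3 + (4240/3)x^2 + (47200/27)x + 68513/81
Δ (Δ ∘ Δ) E_{2/3} f = 320x^3 + 2080x^2 + (14240/3)x + 101920/27

the image equals g(x) = 320x^3 + 2080x^2 + (14240/3)x + 101920/27


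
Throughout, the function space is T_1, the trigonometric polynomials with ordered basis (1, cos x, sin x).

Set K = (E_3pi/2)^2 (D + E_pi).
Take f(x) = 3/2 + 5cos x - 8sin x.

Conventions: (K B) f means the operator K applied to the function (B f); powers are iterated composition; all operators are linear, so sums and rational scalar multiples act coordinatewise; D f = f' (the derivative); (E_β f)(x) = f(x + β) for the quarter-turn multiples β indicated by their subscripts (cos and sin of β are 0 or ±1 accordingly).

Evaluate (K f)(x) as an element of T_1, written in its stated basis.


the image equals g(x) = 3/2 + 13cos x - 3sin x

D f = -8cos x - 5sin x
E_pi f = 3/2 - 5cos x + 8sin x
(D + E_pi) f = 3/2 - 13cos x + 3sin x
E_3pi/2 (D + E_pi) f = 3/2 - 3cos x - 13sin x
E_3pi/2 E_3pi/2 (D + E_pi) f = 3/2 + 13cos x - 3sin x


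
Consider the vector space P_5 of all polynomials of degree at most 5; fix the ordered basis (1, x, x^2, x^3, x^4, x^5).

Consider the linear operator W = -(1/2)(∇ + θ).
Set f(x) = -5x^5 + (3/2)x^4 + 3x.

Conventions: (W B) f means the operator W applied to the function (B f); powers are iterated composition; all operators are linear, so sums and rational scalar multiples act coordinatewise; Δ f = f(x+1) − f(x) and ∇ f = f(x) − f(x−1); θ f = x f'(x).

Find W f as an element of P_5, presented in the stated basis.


the image equals g(x) = (25/2)x^5 + (19/2)x^4 - 28x^3 + (59/2)x^2 - 17x + 7/4

∇ f = -25x^4 + 56x^3 - 59x^2 + 31x - 7/2
θ f = -25x^5 + 6x^4 + 3x
(∇ + θ) f = -25x^5 - 19x^4 + 56x^3 - 59x^2 + 34x - 7/2
(-(1/2)(∇ + θ)) f = (25/2)x^5 + (19/2)x^4 - 28x^3 + (59/2)x^2 - 17x + 7/4


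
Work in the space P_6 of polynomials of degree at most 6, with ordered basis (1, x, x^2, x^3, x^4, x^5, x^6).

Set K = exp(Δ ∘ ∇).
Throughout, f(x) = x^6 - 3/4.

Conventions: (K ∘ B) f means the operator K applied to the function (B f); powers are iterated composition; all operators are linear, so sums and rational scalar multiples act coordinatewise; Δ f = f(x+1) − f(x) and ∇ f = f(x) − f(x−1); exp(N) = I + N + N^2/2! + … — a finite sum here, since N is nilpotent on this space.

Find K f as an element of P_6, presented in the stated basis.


the result is g(x) = x^6 + 30x^4 + 210x^2 + 725/4

order-1 term: 30x^4 + 30x^2 + 2
order-2 term: 180x^2 + 60
order-3 term: 120
the series for exp(Δ ∘ ∇) f terminates at order 3
exp(Δ ∘ ∇) f = x^6 + 30x^4 + 210x^2 + 725/4


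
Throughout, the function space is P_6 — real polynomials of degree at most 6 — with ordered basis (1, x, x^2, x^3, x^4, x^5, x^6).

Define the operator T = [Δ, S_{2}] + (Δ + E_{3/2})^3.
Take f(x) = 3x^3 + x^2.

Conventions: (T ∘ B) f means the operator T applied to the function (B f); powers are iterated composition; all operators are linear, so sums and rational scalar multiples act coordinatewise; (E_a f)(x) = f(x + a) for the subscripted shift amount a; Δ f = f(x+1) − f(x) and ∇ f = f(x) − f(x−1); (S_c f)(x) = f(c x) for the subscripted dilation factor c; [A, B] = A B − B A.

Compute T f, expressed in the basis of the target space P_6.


S_{2} f = 24x^3 + 4x^2
Δ S_{2} f = 72x^2 + 80x + 28
Δ f = 9x^2 + 11x + 4
S_{2} Δ f = 36x^2 + 22x + 4
[Δ, S_{2}] f = 36x^2 + 58x + 24
Δ f = 9x^2 + 11x + 4
E_{3/2} f = 3x^3 + (29/2)x^2 + (93/4)x + 99/8
(Δ + E_{3/2}) f = 3x^3 + (47/2)x^2 + (137/4)x + 131/8
Δ (Δ + E_{3/2}) f = 9x^2 + 56x + 243/4
E_{3/2} (Δ + E_{3/2}) f = 3x^3 + 37x^2 + 125x + 523/4
(Δ + E_{3/2}) (Δ + E_{3/2}) f = 3x^3 + 46x^2 + 181x + 383/2
Δ (Δ + E_{3/2}) (Δ + E_{3/2}) f = 9x^2 + 101x + 230
E_{3/2} (Δ + E_{3/2}) (Δ + E_{3/2}) f = 3x^3 + (119/2)x^2 + (1357/4)x + 4613/8
(Δ + E_{3/2}) (Δ + E_{3/2}) (Δ + E_{3/2}) f = 3x^3 + (137/2)x^2 + (1761/4)x + 6453/8
([Δ, S_{2}] + (Δ + E_{3/2})^3) f = 3x^3 + (209/2)x^2 + (1993/4)x + 6645/8

g(x) = 3x^3 + (209/2)x^2 + (1993/4)x + 6645/8
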